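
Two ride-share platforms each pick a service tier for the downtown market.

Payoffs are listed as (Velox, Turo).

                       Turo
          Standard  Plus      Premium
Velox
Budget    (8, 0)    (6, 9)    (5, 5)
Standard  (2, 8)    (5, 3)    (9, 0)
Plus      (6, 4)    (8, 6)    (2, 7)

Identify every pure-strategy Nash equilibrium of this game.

This game has no pure Nash equilibrium.

(Budget, Standard): Turo can switch to Plus (0 → 9). Not NE.
(Budget, Plus): Velox can switch to Plus (6 → 8). Not NE.
(Budget, Premium): Velox can switch to Standard (5 → 9). Not NE.
(Standard, Standard): Velox can switch to Budget (2 → 8). Not NE.
(Standard, Plus): Velox can switch to Budget (5 → 6). Not NE.
(Standard, Premium): Turo can switch to Standard (0 → 8). Not NE.
(The remaining 3 profiles each have a profitable deviation by the same check.)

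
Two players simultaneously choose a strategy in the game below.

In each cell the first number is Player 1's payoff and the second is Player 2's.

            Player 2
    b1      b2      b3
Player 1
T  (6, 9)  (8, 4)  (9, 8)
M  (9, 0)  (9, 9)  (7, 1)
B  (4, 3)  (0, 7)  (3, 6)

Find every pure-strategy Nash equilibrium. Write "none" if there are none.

Pure NE: (M, b2)

Player 1 against b1: payoffs 6, 9, 4 → best response M.
Player 1 against b2: payoffs 8, 9, 0 → best response M.
Player 1 against b3: payoffs 9, 7, 3 → best response T.
Player 2 against T: payoffs 9, 4, 8 → best response b1.
Player 2 against M: payoffs 0, 9, 1 → best response b2.
Player 2 against B: payoffs 3, 7, 6 → best response b2.
Mutual best responses: (M, b2).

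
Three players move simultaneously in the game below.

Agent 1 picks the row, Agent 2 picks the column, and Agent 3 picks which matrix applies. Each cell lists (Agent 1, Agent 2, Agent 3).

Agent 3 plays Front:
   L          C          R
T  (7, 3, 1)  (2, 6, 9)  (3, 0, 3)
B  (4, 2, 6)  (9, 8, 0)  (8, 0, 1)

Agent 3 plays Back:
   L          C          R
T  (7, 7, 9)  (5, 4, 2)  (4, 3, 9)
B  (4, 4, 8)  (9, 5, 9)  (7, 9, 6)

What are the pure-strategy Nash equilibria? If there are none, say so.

(T, L, Back) and (B, R, Back)

(T, L, Front): Agent 2 can switch to C (3 → 6). Not NE.
(T, L, Back): Agent 1 gets 7, best alternative 4; Agent 2 gets 7, best alternative 4; Agent 3 gets 9, best alternative 1. No profitable deviation — NE.
(T, C, Front): Agent 1 can switch to B (2 → 9). Not NE.
(T, C, Back): Agent 1 can switch to B (5 → 9). Not NE.
(T, R, Front): Agent 1 can switch to B (3 → 8). Not NE.
(T, R, Back): Agent 1 can switch to B (4 → 7). Not NE.
(B, L, Front): Agent 1 can switch to T (4 → 7). Not NE.
(B, L, Back): Agent 1 can switch to T (4 → 7). Not NE.
(B, C, Front): Agent 3 can switch to Back (0 → 9). Not NE.
(B, C, Back): Agent 2 can switch to R (5 → 9). Not NE.
(B, R, Front): Agent 2 can switch to L (0 → 2). Not NE.
(B, R, Back): Agent 1 gets 7, best alternative 4; Agent 2 gets 9, best alternative 5; Agent 3 gets 6, best alternative 1. No profitable deviation — NE.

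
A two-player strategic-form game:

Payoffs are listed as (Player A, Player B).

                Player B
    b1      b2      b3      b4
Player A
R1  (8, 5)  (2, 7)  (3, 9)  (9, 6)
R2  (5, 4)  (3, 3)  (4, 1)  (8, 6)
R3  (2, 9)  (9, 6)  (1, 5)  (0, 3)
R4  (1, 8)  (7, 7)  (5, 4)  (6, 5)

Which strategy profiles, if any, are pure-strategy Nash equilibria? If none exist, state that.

Player A against b1: payoffs 8, 5, 2, 1 → best response R1.
Player A against b2: payoffs 2, 3, 9, 7 → best response R3.
Player A against b3: payoffs 3, 4, 1, 5 → best response R4.
Player A against b4: payoffs 9, 8, 0, 6 → best response R1.
Player B against R1: payoffs 5, 7, 9, 6 → best response b3.
Player B against R2: payoffs 4, 3, 1, 6 → best response b4.
Player B against R3: payoffs 9, 6, 5, 3 → best response b1.
Player B against R4: payoffs 8, 7, 4, 5 → best response b1.
No profile is a mutual best response for all players.

none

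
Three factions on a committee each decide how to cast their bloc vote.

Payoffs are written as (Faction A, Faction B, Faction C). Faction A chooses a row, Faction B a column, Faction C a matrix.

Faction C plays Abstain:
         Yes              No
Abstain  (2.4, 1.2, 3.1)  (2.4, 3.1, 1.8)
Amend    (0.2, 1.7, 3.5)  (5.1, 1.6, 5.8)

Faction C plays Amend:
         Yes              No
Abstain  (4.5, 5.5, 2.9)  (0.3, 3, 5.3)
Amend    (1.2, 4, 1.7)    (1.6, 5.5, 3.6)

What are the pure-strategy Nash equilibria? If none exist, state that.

none

(Abstain, Yes, Abstain): Faction B can switch to No (1.2 → 3.1). Not NE.
(Abstain, Yes, Amend): Faction C can switch to Abstain (2.9 → 3.1). Not NE.
(Abstain, No, Abstain): Faction A can switch to Amend (2.4 → 5.1). Not NE.
(Abstain, No, Amend): Faction A can switch to Amend (0.3 → 1.6). Not NE.
(Amend, Yes, Abstain): Faction A can switch to Abstain (0.2 → 2.4). Not NE.
(Amend, Yes, Amend): Faction A can switch to Abstain (1.2 → 4.5). Not NE.
(The remaining 2 profiles each have a profitable deviation by the same check.)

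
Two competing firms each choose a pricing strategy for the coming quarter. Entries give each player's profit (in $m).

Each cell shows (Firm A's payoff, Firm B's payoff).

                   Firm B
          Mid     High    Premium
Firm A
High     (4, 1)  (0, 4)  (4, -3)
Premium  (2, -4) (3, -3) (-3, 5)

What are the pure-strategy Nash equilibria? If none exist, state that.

Firm A against Mid: payoffs 4, 2 → best response High.
Firm A against High: payoffs 0, 3 → best response Premium.
Firm A against Premium: payoffs 4, -3 → best response High.
Firm B against High: payoffs 1, 4, -3 → best response High.
Firm B against Premium: payoffs -4, -3, 5 → best response Premium.
No profile is a mutual best response for all players.

There is no pure-strategy Nash equilibrium.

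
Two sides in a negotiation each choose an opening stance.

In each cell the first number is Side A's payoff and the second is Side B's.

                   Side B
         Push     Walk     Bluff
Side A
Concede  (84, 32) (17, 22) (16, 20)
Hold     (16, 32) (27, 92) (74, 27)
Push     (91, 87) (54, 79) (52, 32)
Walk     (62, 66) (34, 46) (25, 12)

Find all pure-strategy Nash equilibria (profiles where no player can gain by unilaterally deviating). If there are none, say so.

For each strategy profile, look for a profitable unilateral deviation.
(Concede, Push): Side A can switch to Push (84 → 91). Not NE.
(Concede, Walk): Side A can switch to Hold (17 → 27). Not NE.
(Concede, Bluff): Side A can switch to Hold (16 → 74). Not NE.
(Hold, Push): Side A can switch to Concede (16 → 84). Not NE.
(Hold, Walk): Side A can switch to Push (27 → 54). Not NE.
(Hold, Bluff): Side B can switch to Push (27 → 32). Not NE.
(Push, Push): Side A gets 91, best alternative 84; Side B gets 87, best alternative 79. No profitable deviation — NE.
(Push, Walk): Side B can switch to Push (79 → 87). Not NE.
(Push, Bluff): Side A can switch to Hold (52 → 74). Not NE.
(Walk, Push): Side A can switch to Concede (62 → 84). Not NE.
(Walk, Walk): Side A can switch to Push (34 → 54). Not NE.
(The remaining 1 profile has a profitable deviation by the same check.)

The unique pure-strategy Nash equilibrium is (Push, Push).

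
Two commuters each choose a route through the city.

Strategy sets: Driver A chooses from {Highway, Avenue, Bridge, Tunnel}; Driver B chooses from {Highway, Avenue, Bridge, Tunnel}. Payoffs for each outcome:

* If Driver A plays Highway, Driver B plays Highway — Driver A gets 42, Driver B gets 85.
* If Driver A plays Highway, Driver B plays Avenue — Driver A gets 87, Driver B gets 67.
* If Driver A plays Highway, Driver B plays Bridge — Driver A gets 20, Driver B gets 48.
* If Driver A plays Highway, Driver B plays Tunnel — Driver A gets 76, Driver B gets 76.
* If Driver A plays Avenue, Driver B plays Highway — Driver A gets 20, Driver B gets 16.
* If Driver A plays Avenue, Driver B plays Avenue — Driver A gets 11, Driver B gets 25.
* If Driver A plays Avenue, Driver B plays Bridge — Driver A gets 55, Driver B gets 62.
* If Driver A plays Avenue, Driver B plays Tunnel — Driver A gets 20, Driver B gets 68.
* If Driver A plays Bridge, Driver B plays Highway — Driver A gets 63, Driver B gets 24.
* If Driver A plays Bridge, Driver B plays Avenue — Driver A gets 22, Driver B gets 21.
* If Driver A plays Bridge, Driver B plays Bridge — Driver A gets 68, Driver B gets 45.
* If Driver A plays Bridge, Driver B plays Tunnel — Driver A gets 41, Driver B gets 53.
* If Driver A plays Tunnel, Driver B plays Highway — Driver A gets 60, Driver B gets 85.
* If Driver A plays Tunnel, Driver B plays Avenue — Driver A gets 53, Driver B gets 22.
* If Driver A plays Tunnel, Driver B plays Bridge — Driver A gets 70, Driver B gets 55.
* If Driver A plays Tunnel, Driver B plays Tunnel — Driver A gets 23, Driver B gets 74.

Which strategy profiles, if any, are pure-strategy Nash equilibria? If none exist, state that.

Check each profile: it is a Nash equilibrium iff no player can strictly gain by switching unilaterally.
(Highway, Highway): Driver A can switch to Bridge (42 → 63). Not NE.
(Highway, Avenue): Driver B can switch to Highway (67 → 85). Not NE.
(Highway, Bridge): Driver A can switch to Avenue (20 → 55). Not NE.
(Highway, Tunnel): Driver B can switch to Highway (76 → 85). Not NE.
(Avenue, Highway): Driver A can switch to Highway (20 → 42). Not NE.
(Avenue, Avenue): Driver A can switch to Highway (11 → 87). Not NE.
(Avenue, Bridge): Driver A can switch to Bridge (55 → 68). Not NE.
(Avenue, Tunnel): Driver A can switch to Highway (20 → 76). Not NE.
(The remaining 8 profiles each have a profitable deviation by the same check.)

There is no pure-strategy Nash equilibrium.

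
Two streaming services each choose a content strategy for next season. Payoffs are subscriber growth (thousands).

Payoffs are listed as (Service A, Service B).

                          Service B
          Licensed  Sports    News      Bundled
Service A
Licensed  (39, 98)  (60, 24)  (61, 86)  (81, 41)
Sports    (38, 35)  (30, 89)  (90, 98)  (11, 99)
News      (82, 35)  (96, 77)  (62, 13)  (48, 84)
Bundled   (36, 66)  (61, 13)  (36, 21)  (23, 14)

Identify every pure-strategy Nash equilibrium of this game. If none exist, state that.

none

Service A against Licensed: payoffs 39, 38, 82, 36 → best response News.
Service A against Sports: payoffs 60, 30, 96, 61 → best response News.
Service A against News: payoffs 61, 90, 62, 36 → best response Sports.
Service A against Bundled: payoffs 81, 11, 48, 23 → best response Licensed.
Service B against Licensed: payoffs 98, 24, 86, 41 → best response Licensed.
Service B against Sports: payoffs 35, 89, 98, 99 → best response Bundled.
Service B against News: payoffs 35, 77, 13, 84 → best response Bundled.
Service B against Bundled: payoffs 66, 13, 21, 14 → best response Licensed.
No profile is a mutual best response for all players.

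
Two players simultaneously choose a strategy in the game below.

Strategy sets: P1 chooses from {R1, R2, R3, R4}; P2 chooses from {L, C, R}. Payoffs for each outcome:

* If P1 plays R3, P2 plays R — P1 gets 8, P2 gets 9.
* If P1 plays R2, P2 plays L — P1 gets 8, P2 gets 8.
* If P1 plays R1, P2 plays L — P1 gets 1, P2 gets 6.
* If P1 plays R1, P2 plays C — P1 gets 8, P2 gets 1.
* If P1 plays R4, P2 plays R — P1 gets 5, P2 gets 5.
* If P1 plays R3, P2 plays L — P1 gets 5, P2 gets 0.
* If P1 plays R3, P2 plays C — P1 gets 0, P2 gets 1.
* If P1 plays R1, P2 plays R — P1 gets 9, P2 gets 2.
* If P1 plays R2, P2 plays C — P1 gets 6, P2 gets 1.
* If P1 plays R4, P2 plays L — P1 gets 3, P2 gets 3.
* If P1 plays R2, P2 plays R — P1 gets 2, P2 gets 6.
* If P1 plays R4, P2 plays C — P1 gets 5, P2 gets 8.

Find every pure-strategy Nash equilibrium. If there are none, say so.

Pure NE: (R2, L)

For each player, find the best response to each opponent profile; mutual best responses are the pure NE.
P1 against L: payoffs 1, 8, 5, 3 → best response R2.
P1 against C: payoffs 8, 6, 0, 5 → best response R1.
P1 against R: payoffs 9, 2, 8, 5 → best response R1.
P2 against R1: payoffs 6, 1, 2 → best response L.
P2 against R2: payoffs 8, 1, 6 → best response L.
P2 against R3: payoffs 0, 1, 9 → best response R.
P2 against R4: payoffs 3, 8, 5 → best response C.
Mutual best responses: (R2, L).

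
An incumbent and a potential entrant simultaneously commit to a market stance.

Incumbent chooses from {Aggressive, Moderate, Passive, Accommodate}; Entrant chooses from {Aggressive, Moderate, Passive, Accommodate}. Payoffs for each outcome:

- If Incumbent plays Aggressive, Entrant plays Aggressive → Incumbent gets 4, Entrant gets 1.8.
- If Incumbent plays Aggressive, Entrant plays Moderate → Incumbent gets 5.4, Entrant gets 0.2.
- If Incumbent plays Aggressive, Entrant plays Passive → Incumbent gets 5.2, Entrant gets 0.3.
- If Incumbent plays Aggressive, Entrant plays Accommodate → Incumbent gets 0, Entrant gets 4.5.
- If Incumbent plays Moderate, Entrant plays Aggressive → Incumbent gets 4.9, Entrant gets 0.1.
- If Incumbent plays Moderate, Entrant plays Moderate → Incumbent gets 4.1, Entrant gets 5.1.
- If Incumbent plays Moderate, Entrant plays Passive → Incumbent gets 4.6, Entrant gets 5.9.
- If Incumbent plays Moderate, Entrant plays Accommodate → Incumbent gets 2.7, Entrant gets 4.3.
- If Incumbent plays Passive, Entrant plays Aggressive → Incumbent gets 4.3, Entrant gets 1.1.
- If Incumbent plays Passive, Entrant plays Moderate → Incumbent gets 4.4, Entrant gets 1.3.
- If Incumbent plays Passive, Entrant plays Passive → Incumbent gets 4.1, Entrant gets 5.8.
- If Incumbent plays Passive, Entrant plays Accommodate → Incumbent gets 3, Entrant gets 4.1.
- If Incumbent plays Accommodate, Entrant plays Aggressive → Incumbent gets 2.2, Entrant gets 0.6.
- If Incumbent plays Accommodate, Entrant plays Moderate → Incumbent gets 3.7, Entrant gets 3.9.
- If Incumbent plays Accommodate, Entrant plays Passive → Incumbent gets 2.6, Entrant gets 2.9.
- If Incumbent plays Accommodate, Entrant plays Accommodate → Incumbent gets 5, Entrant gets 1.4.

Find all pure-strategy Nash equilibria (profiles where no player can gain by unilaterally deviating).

(Aggressive, Aggressive): Incumbent can switch to Moderate (4 → 4.9). Not NE.
(Aggressive, Moderate): Entrant can switch to Aggressive (0.2 → 1.8). Not NE.
(Aggressive, Passive): Entrant can switch to Aggressive (0.3 → 1.8). Not NE.
(Aggressive, Accommodate): Incumbent can switch to Moderate (0 → 2.7). Not NE.
(Moderate, Aggressive): Entrant can switch to Moderate (0.1 → 5.1). Not NE.
(Moderate, Moderate): Incumbent can switch to Aggressive (4.1 → 5.4). Not NE.
(Moderate, Passive): Incumbent can switch to Aggressive (4.6 → 5.2). Not NE.
(Moderate, Accommodate): Incumbent can switch to Passive (2.7 → 3). Not NE.
(The remaining 8 profiles each have a profitable deviation by the same check.)

No pure-strategy Nash equilibrium.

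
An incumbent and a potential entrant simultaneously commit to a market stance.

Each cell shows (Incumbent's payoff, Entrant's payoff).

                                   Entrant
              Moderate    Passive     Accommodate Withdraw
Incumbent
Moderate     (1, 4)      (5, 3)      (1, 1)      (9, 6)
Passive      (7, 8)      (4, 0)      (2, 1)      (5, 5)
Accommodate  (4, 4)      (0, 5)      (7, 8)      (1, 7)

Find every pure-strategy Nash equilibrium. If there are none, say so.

(Moderate, Withdraw); (Passive, Moderate); (Accommodate, Accommodate)

Incumbent against Moderate: payoffs 1, 7, 4 → best response Passive.
Incumbent against Passive: payoffs 5, 4, 0 → best response Moderate.
Incumbent against Accommodate: payoffs 1, 2, 7 → best response Accommodate.
Incumbent against Withdraw: payoffs 9, 5, 1 → best response Moderate.
Entrant against Moderate: payoffs 4, 3, 1, 6 → best response Withdraw.
Entrant against Passive: payoffs 8, 0, 1, 5 → best response Moderate.
Entrant against Accommodate: payoffs 4, 5, 8, 7 → best response Accommodate.
Mutual best responses: (Moderate, Withdraw); (Passive, Moderate); (Accommodate, Accommodate).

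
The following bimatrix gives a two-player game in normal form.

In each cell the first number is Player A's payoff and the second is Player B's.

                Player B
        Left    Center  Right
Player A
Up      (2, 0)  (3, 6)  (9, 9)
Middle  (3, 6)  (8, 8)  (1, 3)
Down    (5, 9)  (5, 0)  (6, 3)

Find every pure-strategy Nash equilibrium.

Player A against Left: payoffs 2, 3, 5 → best response Down.
Player A against Center: payoffs 3, 8, 5 → best response Middle.
Player A against Right: payoffs 9, 1, 6 → best response Up.
Player B against Up: payoffs 0, 6, 9 → best response Right.
Player B against Middle: payoffs 6, 8, 3 → best response Center.
Player B against Down: payoffs 9, 0, 3 → best response Left.
Mutual best responses: (Up, Right); (Middle, Center); (Down, Left).

The pure Nash equilibria are (Up, Right), (Middle, Center), (Down, Left).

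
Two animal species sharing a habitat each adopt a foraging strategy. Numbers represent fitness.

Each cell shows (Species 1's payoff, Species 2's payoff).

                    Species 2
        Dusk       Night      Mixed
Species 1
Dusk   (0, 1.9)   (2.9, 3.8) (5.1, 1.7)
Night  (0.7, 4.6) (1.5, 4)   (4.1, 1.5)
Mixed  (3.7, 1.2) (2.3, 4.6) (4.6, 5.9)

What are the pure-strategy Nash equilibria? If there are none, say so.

The unique pure-strategy Nash equilibrium is (Dusk, Night).

Species 1 against Dusk: payoffs 0, 0.7, 3.7 → best response Mixed.
Species 1 against Night: payoffs 2.9, 1.5, 2.3 → best response Dusk.
Species 1 against Mixed: payoffs 5.1, 4.1, 4.6 → best response Dusk.
Species 2 against Dusk: payoffs 1.9, 3.8, 1.7 → best response Night.
Species 2 against Night: payoffs 4.6, 4, 1.5 → best response Dusk.
Species 2 against Mixed: payoffs 1.2, 4.6, 5.9 → best response Mixed.
Mutual best responses: (Dusk, Night).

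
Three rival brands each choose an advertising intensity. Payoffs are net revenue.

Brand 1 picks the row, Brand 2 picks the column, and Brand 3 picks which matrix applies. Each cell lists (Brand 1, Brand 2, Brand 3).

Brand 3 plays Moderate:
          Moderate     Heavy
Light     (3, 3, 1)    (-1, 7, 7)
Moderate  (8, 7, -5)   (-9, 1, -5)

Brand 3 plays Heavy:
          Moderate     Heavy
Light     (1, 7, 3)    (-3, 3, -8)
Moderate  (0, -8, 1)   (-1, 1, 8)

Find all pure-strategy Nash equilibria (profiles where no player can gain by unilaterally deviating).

Brand 1 against (Moderate, Moderate): payoffs 3, 8 → best response Moderate.
Brand 1 against (Moderate, Heavy): payoffs 1, 0 → best response Light.
Brand 1 against (Heavy, Moderate): payoffs -1, -9 → best response Light.
Brand 1 against (Heavy, Heavy): payoffs -3, -1 → best response Moderate.
Brand 2 against (Light, Moderate): payoffs 3, 7 → best response Heavy.
Brand 2 against (Light, Heavy): payoffs 7, 3 → best response Moderate.
Brand 2 against (Moderate, Moderate): payoffs 7, 1 → best response Moderate.
Brand 2 against (Moderate, Heavy): payoffs -8, 1 → best response Heavy.
Brand 3 against (Light, Moderate): payoffs 1, 3 → best response Heavy.
Brand 3 against (Light, Heavy): payoffs 7, -8 → best response Moderate.
Brand 3 against (Moderate, Moderate): payoffs -5, 1 → best response Heavy.
Brand 3 against (Moderate, Heavy): payoffs -5, 8 → best response Heavy.
Mutual best responses: (Light, Moderate, Heavy); (Light, Heavy, Moderate); (Moderate, Heavy, Heavy).

The pure Nash equilibria are (Light, Moderate, Heavy) and (Light, Heavy, Moderate) and (Moderate, Heavy, Heavy).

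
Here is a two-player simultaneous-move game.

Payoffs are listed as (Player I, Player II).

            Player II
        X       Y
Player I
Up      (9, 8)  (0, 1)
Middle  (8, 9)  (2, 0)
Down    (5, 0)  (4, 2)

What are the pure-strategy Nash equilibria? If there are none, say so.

For each player, find the best response to each opponent profile; mutual best responses are the pure NE.
Player I against X: payoffs 9, 8, 5 → best response Up.
Player I against Y: payoffs 0, 2, 4 → best response Down.
Player II against Up: payoffs 8, 1 → best response X.
Player II against Middle: payoffs 9, 0 → best response X.
Player II against Down: payoffs 0, 2 → best response Y.
Mutual best responses: (Up, X); (Down, Y).

(Up, X); (Down, Y)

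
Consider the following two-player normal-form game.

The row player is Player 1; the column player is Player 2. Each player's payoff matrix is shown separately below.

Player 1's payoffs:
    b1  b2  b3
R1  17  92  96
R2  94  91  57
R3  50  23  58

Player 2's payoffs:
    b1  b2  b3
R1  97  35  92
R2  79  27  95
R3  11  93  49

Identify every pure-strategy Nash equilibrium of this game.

This game has no pure Nash equilibrium.

Player 1 against b1: payoffs 17, 94, 50 → best response R2.
Player 1 against b2: payoffs 92, 91, 23 → best response R1.
Player 1 against b3: payoffs 96, 57, 58 → best response R1.
Player 2 against R1: payoffs 97, 35, 92 → best response b1.
Player 2 against R2: payoffs 79, 27, 95 → best response b3.
Player 2 against R3: payoffs 11, 93, 49 → best response b2.
No profile is a mutual best response for all players.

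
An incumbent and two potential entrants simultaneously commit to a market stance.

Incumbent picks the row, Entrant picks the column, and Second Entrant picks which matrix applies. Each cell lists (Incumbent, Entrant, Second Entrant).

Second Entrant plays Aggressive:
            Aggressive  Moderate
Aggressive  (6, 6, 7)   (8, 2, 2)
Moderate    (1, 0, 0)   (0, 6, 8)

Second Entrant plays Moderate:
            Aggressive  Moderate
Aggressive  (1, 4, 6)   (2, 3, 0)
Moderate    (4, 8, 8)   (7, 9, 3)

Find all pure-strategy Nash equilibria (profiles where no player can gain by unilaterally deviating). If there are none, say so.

Incumbent against (Aggressive, Aggressive): payoffs 6, 1 → best response Aggressive.
Incumbent against (Aggressive, Moderate): payoffs 1, 4 → best response Moderate.
Incumbent against (Moderate, Aggressive): payoffs 8, 0 → best response Aggressive.
Incumbent against (Moderate, Moderate): payoffs 2, 7 → best response Moderate.
Entrant against (Aggressive, Aggressive): payoffs 6, 2 → best response Aggressive.
Entrant against (Aggressive, Moderate): payoffs 4, 3 → best response Aggressive.
Entrant against (Moderate, Aggressive): payoffs 0, 6 → best response Moderate.
Entrant against (Moderate, Moderate): payoffs 8, 9 → best response Moderate.
Second Entrant against (Aggressive, Aggressive): payoffs 7, 6 → best response Aggressive.
Second Entrant against (Aggressive, Moderate): payoffs 2, 0 → best response Aggressive.
Second Entrant against (Moderate, Aggressive): payoffs 0, 8 → best response Moderate.
Second Entrant against (Moderate, Moderate): payoffs 8, 3 → best response Aggressive.
Mutual best responses: (Aggressive, Aggressive, Aggressive).

The unique pure-strategy Nash equilibrium is (Aggressive, Aggressive, Aggressive).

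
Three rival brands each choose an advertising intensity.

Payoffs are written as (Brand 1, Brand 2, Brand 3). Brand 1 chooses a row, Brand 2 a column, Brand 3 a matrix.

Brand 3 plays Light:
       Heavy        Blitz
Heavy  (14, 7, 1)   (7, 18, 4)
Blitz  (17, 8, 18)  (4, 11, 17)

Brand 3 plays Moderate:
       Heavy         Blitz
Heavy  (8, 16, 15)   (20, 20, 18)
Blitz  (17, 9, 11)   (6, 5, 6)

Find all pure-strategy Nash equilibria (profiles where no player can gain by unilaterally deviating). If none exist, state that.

(Heavy, Heavy, Light): Brand 1 can switch to Blitz (14 → 17). Not NE.
(Heavy, Heavy, Moderate): Brand 1 can switch to Blitz (8 → 17). Not NE.
(Heavy, Blitz, Light): Brand 3 can switch to Moderate (4 → 18). Not NE.
(Heavy, Blitz, Moderate): Brand 1 gets 20, best alternative 6; Brand 2 gets 20, best alternative 16; Brand 3 gets 18, best alternative 4. No profitable deviation — NE.
(Blitz, Heavy, Light): Brand 2 can switch to Blitz (8 → 11). Not NE.
(Blitz, Heavy, Moderate): Brand 3 can switch to Light (11 → 18). Not NE.
(Blitz, Blitz, Light): Brand 1 can switch to Heavy (4 → 7). Not NE.
(Blitz, Blitz, Moderate): Brand 1 can switch to Heavy (6 → 20). Not NE.

Pure NE: (Heavy, Blitz, Moderate)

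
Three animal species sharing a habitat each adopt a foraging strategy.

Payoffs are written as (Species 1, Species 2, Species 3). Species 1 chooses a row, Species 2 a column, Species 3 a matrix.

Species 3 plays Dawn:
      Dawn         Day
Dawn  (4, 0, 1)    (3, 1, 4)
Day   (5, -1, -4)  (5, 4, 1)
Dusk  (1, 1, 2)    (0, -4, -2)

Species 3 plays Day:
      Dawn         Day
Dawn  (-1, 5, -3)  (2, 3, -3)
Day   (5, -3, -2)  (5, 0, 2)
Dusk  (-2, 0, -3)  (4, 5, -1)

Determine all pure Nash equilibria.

(Dawn, Dawn, Dawn): Species 1 can switch to Day (4 → 5). Not NE.
(Dawn, Dawn, Day): Species 1 can switch to Day (-1 → 5). Not NE.
(Dawn, Day, Dawn): Species 1 can switch to Day (3 → 5). Not NE.
(Dawn, Day, Day): Species 1 can switch to Day (2 → 5). Not NE.
(Day, Dawn, Dawn): Species 2 can switch to Day (-1 → 4). Not NE.
(Day, Dawn, Day): Species 2 can switch to Day (-3 → 0). Not NE.
(Day, Day, Dawn): Species 3 can switch to Day (1 → 2). Not NE.
(Day, Day, Day): Species 1 gets 5, best alternative 4; Species 2 gets 0, best alternative -3; Species 3 gets 2, best alternative 1. No profitable deviation — NE.
(Dusk, Dawn, Dawn): Species 1 can switch to Dawn (1 → 4). Not NE.
(Dusk, Dawn, Day): Species 1 can switch to Dawn (-2 → -1). Not NE.
(Dusk, Day, Dawn): Species 1 can switch to Dawn (0 → 3). Not NE.
(Dusk, Day, Day): Species 1 can switch to Day (4 → 5). Not NE.

The unique pure-strategy Nash equilibrium is (Day, Day, Day).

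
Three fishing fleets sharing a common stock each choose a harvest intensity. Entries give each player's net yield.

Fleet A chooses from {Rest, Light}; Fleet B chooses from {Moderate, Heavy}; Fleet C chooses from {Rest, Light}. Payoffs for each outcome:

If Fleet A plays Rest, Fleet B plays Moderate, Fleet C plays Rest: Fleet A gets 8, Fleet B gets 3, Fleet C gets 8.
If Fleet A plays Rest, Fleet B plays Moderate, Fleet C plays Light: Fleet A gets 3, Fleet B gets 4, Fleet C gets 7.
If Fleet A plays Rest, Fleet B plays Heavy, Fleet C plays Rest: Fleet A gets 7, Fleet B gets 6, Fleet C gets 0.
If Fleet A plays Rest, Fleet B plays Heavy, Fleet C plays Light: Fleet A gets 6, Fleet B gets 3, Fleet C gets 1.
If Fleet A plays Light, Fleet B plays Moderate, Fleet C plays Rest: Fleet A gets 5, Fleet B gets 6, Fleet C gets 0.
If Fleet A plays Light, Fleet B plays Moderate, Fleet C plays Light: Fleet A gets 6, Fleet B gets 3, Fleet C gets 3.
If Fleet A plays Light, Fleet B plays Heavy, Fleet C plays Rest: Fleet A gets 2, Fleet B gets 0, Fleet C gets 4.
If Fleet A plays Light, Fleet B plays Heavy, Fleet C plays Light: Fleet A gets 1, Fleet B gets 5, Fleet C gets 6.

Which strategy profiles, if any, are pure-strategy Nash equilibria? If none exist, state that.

Fleet A against (Moderate, Rest): payoffs 8, 5 → best response Rest.
Fleet A against (Moderate, Light): payoffs 3, 6 → best response Light.
Fleet A against (Heavy, Rest): payoffs 7, 2 → best response Rest.
Fleet A against (Heavy, Light): payoffs 6, 1 → best response Rest.
Fleet B against (Rest, Rest): payoffs 3, 6 → best response Heavy.
Fleet B against (Rest, Light): payoffs 4, 3 → best response Moderate.
Fleet B against (Light, Rest): payoffs 6, 0 → best response Moderate.
Fleet B against (Light, Light): payoffs 3, 5 → best response Heavy.
Fleet C against (Rest, Moderate): payoffs 8, 7 → best response Rest.
Fleet C against (Rest, Heavy): payoffs 0, 1 → best response Light.
Fleet C against (Light, Moderate): payoffs 0, 3 → best response Light.
Fleet C against (Light, Heavy): payoffs 4, 6 → best response Light.
No profile is a mutual best response for all players.

No pure-strategy Nash equilibrium.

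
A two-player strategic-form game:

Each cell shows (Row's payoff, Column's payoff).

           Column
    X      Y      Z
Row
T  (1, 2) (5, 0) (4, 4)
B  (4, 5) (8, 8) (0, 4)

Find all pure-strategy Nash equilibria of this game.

(T, Z), (B, Y)

Mark each player's best response to every combination of opponents' strategies; a profile where every player is best-responding is a pure Nash equilibrium.
Row against X: payoffs 1, 4 → best response B.
Row against Y: payoffs 5, 8 → best response B.
Row against Z: payoffs 4, 0 → best response T.
Column against T: payoffs 2, 0, 4 → best response Z.
Column against B: payoffs 5, 8, 4 → best response Y.
Mutual best responses: (T, Z); (B, Y).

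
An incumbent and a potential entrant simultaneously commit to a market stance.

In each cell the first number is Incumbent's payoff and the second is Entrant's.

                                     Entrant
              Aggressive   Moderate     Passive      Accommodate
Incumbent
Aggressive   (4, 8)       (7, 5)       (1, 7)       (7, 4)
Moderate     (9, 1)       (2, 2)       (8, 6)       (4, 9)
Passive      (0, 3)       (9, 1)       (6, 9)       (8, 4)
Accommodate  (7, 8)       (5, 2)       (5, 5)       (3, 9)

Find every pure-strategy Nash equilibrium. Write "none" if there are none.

There is no pure-strategy Nash equilibrium.

Incumbent against Aggressive: payoffs 4, 9, 0, 7 → best response Moderate.
Incumbent against Moderate: payoffs 7, 2, 9, 5 → best response Passive.
Incumbent against Passive: payoffs 1, 8, 6, 5 → best response Moderate.
Incumbent against Accommodate: payoffs 7, 4, 8, 3 → best response Passive.
Entrant against Aggressive: payoffs 8, 5, 7, 4 → best response Aggressive.
Entrant against Moderate: payoffs 1, 2, 6, 9 → best response Accommodate.
Entrant against Passive: payoffs 3, 1, 9, 4 → best response Passive.
Entrant against Accommodate: payoffs 8, 2, 5, 9 → best response Accommodate.
No profile is a mutual best response for all players.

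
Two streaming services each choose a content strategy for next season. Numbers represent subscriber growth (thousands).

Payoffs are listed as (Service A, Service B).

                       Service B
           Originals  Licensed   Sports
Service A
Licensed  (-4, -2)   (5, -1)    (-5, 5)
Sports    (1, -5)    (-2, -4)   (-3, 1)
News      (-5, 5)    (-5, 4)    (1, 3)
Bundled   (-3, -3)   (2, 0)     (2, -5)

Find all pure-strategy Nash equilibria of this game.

Service A against Originals: payoffs -4, 1, -5, -3 → best response Sports.
Service A against Licensed: payoffs 5, -2, -5, 2 → best response Licensed.
Service A against Sports: payoffs -5, -3, 1, 2 → best response Bundled.
Service B against Licensed: payoffs -2, -1, 5 → best response Sports.
Service B against Sports: payoffs -5, -4, 1 → best response Sports.
Service B against News: payoffs 5, 4, 3 → best response Originals.
Service B against Bundled: payoffs -3, 0, -5 → best response Licensed.
No profile is a mutual best response for all players.

There is no pure-strategy Nash equilibrium.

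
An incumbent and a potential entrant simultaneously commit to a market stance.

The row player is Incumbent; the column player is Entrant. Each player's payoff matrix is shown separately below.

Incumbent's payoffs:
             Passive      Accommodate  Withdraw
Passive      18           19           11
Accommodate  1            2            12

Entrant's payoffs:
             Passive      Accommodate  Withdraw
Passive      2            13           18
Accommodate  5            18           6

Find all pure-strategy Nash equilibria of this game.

(Passive, Passive): Entrant can switch to Accommodate (2 → 13). Not NE.
(Passive, Accommodate): Entrant can switch to Withdraw (13 → 18). Not NE.
(Passive, Withdraw): Incumbent can switch to Accommodate (11 → 12). Not NE.
(Accommodate, Passive): Incumbent can switch to Passive (1 → 18). Not NE.
(Accommodate, Accommodate): Incumbent can switch to Passive (2 → 19). Not NE.
(Accommodate, Withdraw): Entrant can switch to Accommodate (6 → 18). Not NE.

There is no pure-strategy Nash equilibrium.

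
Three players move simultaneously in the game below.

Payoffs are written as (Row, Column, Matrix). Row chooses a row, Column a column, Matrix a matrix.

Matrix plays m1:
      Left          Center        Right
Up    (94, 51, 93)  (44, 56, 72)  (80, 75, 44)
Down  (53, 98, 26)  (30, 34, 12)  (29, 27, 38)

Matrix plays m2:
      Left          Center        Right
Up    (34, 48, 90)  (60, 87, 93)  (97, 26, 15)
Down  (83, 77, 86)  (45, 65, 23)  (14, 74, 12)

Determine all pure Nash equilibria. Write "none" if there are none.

(Up, Left, m1): Column can switch to Center (51 → 56). Not NE.
(Up, Left, m2): Row can switch to Down (34 → 83). Not NE.
(Up, Center, m1): Column can switch to Right (56 → 75). Not NE.
(Up, Center, m2): Row gets 60, best alternative 45; Column gets 87, best alternative 48; Matrix gets 93, best alternative 72. No profitable deviation — NE.
(Up, Right, m1): Row gets 80, best alternative 29; Column gets 75, best alternative 56; Matrix gets 44, best alternative 15. No profitable deviation — NE.
(Up, Right, m2): Column can switch to Left (26 → 48). Not NE.
(Down, Left, m1): Row can switch to Up (53 → 94). Not NE.
(Down, Left, m2): Row gets 83, best alternative 34; Column gets 77, best alternative 74; Matrix gets 86, best alternative 26. No profitable deviation — NE.
(Down, Center, m1): Row can switch to Up (30 → 44). Not NE.
(Down, Center, m2): Row can switch to Up (45 → 60). Not NE.
(Down, Right, m1): Row can switch to Up (29 → 80). Not NE.
(Down, Right, m2): Row can switch to Up (14 → 97). Not NE.

(Up, Center, m2); (Up, Right, m1); (Down, Left, m2)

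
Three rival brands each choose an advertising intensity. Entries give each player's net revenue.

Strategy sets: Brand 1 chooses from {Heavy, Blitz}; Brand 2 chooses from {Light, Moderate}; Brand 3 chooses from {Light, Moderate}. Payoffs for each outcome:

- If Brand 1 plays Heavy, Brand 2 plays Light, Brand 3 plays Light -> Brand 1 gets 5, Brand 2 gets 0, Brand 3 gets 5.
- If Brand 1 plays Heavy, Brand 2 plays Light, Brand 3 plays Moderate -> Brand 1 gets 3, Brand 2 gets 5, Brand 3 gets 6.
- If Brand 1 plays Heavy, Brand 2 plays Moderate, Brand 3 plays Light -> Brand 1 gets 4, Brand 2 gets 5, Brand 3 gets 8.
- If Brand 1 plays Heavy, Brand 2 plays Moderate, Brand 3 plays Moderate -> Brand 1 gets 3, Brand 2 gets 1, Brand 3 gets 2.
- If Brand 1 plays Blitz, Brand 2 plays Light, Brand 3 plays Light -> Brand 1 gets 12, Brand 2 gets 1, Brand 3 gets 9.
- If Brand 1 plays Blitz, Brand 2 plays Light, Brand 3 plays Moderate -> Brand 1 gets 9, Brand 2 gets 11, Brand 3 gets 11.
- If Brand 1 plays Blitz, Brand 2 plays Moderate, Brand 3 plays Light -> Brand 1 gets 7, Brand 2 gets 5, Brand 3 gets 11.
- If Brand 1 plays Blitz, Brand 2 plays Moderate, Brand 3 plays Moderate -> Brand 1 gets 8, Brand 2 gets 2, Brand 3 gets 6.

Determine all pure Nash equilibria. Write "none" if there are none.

(Blitz, Light, Moderate); (Blitz, Moderate, Light)

For each strategy profile, look for a profitable unilateral deviation.
(Heavy, Light, Light): Brand 1 can switch to Blitz (5 → 12). Not NE.
(Heavy, Light, Moderate): Brand 1 can switch to Blitz (3 → 9). Not NE.
(Heavy, Moderate, Light): Brand 1 can switch to Blitz (4 → 7). Not NE.
(Heavy, Moderate, Moderate): Brand 1 can switch to Blitz (3 → 8). Not NE.
(Blitz, Light, Light): Brand 2 can switch to Moderate (1 → 5). Not NE.
(Blitz, Light, Moderate): Brand 1 gets 9, best alternative 3; Brand 2 gets 11, best alternative 2; Brand 3 gets 11, best alternative 9. No profitable deviation — NE.
(Blitz, Moderate, Light): Brand 1 gets 7, best alternative 4; Brand 2 gets 5, best alternative 1; Brand 3 gets 11, best alternative 6. No profitable deviation — NE.
(Blitz, Moderate, Moderate): Brand 2 can switch to Light (2 → 11). Not NE.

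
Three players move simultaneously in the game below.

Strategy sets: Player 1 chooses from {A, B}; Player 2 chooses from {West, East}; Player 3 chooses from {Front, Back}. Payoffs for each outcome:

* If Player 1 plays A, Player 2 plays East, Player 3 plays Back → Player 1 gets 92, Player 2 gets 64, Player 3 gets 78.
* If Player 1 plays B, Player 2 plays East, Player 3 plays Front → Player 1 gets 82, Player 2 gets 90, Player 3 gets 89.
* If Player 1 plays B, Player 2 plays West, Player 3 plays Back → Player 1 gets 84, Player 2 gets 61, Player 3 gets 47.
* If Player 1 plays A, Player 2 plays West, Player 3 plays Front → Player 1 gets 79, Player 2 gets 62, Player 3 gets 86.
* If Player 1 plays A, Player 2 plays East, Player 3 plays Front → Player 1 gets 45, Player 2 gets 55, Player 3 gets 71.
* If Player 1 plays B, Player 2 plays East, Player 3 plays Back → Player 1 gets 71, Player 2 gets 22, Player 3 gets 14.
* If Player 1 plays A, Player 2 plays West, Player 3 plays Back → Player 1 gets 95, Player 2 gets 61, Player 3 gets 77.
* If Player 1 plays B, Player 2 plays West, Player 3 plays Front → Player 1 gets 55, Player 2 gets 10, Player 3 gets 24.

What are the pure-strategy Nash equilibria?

(A, West, Front), (A, East, Back), (B, East, Front)

For each player, find the best response to each opponent profile; mutual best responses are the pure NE.
Player 1 against (West, Front): payoffs 79, 55 → best response A.
Player 1 against (West, Back): payoffs 95, 84 → best response A.
Player 1 against (East, Front): payoffs 45, 82 → best response B.
Player 1 against (East, Back): payoffs 92, 71 → best response A.
Player 2 against (A, Front): payoffs 62, 55 → best response West.
Player 2 against (A, Back): payoffs 61, 64 → best response East.
Player 2 against (B, Front): payoffs 10, 90 → best response East.
Player 2 against (B, Back): payoffs 61, 22 → best response West.
Player 3 against (A, West): payoffs 86, 77 → best response Front.
Player 3 against (A, East): payoffs 71, 78 → best response Back.
Player 3 against (B, West): payoffs 24, 47 → best response Back.
Player 3 against (B, East): payoffs 89, 14 → best response Front.
Mutual best responses: (A, West, Front); (A, East, Back); (B, East, Front).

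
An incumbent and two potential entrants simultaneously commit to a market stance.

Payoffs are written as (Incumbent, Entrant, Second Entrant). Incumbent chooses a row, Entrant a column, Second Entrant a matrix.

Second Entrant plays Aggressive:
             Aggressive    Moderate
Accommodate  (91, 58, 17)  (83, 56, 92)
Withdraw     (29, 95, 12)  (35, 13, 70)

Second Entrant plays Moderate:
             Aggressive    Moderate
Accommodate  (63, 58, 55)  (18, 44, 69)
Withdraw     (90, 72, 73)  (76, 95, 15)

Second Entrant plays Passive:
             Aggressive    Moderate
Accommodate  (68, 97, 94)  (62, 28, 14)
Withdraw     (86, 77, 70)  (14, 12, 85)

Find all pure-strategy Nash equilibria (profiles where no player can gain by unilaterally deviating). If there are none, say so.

For each player, find the best response to each opponent profile; mutual best responses are the pure NE.
Incumbent against (Aggressive, Aggressive): payoffs 91, 29 → best response Accommodate.
Incumbent against (Aggressive, Moderate): payoffs 63, 90 → best response Withdraw.
Incumbent against (Aggressive, Passive): payoffs 68, 86 → best response Withdraw.
Incumbent against (Moderate, Aggressive): payoffs 83, 35 → best response Accommodate.
Incumbent against (Moderate, Moderate): payoffs 18, 76 → best response Withdraw.
Incumbent against (Moderate, Passive): payoffs 62, 14 → best response Accommodate.
Entrant against (Accommodate, Aggressive): payoffs 58, 56 → best response Aggressive.
Entrant against (Accommodate, Moderate): payoffs 58, 44 → best response Aggressive.
Entrant against (Accommodate, Passive): payoffs 97, 28 → best response Aggressive.
Entrant against (Withdraw, Aggressive): payoffs 95, 13 → best response Aggressive.
Entrant against (Withdraw, Moderate): payoffs 72, 95 → best response Moderate.
Entrant against (Withdraw, Passive): payoffs 77, 12 → best response Aggressive.
Second Entrant against (Accommodate, Aggressive): payoffs 17, 55, 94 → best response Passive.
Second Entrant against (Accommodate, Moderate): payoffs 92, 69, 14 → best response Aggressive.
Second Entrant against (Withdraw, Aggressive): payoffs 12, 73, 70 → best response Moderate.
Second Entrant against (Withdraw, Moderate): payoffs 70, 15, 85 → best response Passive.
No profile is a mutual best response for all players.

none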